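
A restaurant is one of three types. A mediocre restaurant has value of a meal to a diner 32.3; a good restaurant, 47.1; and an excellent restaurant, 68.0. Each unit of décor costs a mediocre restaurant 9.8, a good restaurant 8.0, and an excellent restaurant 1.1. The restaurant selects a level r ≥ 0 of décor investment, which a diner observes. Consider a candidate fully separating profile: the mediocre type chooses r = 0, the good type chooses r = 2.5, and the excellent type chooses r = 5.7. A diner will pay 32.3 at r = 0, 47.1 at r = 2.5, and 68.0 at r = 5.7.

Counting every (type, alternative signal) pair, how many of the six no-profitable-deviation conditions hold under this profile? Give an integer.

Good (own payoff 47.1 − 8.0×2.5 = 27.1): to r=0 gives 32.3 → profitable ✗; to r=5.7 gives 68.0 − 8.0×5.7 = 22.4 → no gain ✓.
Mediocre (own payoff 32.3): to r=2.5 gives 47.1 − 9.8×2.5 = 22.6 → no gain ✓; to r=5.7 gives 68.0 − 9.8×5.7 = 12.14 → no gain ✓.
Excellent (own payoff 68.0 − 1.1×5.7 = 61.73): to r=0 gives 32.3 → no gain ✓; to r=2.5 gives 47.1 − 1.1×2.5 = 44.35 → no gain ✓.
5 of the 6 constraints hold; not an equilibrium.

5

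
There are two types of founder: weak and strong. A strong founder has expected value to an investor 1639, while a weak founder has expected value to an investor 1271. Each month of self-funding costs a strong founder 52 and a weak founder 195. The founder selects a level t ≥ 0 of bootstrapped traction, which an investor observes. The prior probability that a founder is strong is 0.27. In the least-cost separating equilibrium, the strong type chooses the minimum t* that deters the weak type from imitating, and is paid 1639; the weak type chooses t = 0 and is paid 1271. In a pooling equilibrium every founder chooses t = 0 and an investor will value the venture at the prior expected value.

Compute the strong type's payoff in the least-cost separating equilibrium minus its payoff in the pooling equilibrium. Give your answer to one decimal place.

170.5

Least-cost separating signal: t* solves 1271 = 1639 − 195·t*, so t* = (1639 − 1271)/195 ≈ 1.8872.
Strong type's separating payoff: 1639 − 52 × t* = 1639 − 52 × (1639 − 1271)/195 = 1639 − 19136/195 ≈ 1540.867.
Pooling payoff: 0.27 × 1639 + 0.73 × 1271 = 1370.36.
Difference: 1540.867 − 1370.36 = 170.507, i.e. 170.5 to one decimal place.
The strong type prefers to separate.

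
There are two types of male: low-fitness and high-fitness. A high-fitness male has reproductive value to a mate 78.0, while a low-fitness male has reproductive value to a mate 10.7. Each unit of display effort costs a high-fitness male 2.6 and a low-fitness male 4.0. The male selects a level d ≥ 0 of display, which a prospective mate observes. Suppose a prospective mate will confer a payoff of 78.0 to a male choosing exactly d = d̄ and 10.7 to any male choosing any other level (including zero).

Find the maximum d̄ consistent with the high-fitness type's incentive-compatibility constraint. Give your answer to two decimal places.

Choosing d̄ yields the high-fitness type 78.0 − 2.6·d̄; choosing zero yields 10.7.
The high-fitness type is indifferent at 78.0 − 2.6·d̄ = 10.7, i.e. d̄ = (78.0 − 10.7) / 2.6 ≈ 25.88.
For any d̄ above 25.88 the high-fitness type would rather pool at zero, so separation collapses.

25.88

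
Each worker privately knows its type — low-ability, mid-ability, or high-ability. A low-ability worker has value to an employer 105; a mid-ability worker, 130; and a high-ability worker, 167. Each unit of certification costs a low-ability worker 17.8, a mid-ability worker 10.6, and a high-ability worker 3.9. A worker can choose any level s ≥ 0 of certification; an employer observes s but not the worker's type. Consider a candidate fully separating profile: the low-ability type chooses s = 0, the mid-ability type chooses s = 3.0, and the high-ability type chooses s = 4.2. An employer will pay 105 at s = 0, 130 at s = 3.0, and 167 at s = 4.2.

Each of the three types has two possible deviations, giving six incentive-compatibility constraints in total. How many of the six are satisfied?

Low-ability (own payoff 105): to s=3.0 gives 130 − 17.8×3.0 = 76.6 → no gain ✓; to s=4.2 gives 167 − 17.8×4.2 = 92.24 → no gain ✓.
High-ability (own payoff 167 − 3.9×4.2 = 150.62): to s=0 gives 105 → no gain ✓; to s=3.0 gives 130 − 3.9×3.0 = 118.3 → no gain ✓.
Mid-ability (own payoff 130 − 10.6×3.0 = 98.2): to s=0 gives 105 → profitable ✗; to s=4.2 gives 167 − 10.6×4.2 = 122.48 → profitable ✗.
4 of the 6 constraints hold; not an equilibrium.

4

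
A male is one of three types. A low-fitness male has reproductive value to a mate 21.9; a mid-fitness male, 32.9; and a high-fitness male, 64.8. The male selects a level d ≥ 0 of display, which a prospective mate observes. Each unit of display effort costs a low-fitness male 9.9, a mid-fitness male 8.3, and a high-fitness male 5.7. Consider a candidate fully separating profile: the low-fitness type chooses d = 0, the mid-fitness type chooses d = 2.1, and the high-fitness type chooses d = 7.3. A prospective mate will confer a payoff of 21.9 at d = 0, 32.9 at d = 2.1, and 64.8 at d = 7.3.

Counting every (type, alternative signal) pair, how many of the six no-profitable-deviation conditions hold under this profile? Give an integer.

5

Mid-fitness (own payoff 32.9 − 8.3×2.1 = 15.47): to d=0 gives 21.9 → profitable ✗; to d=7.3 gives 64.8 − 8.3×7.3 = 4.21 → no gain ✓.
High-fitness (own payoff 64.8 − 5.7×7.3 = 23.19): to d=0 gives 21.9 → no gain ✓; to d=2.1 gives 32.9 − 5.7×2.1 = 20.93 → no gain ✓.
Low-fitness (own payoff 21.9): to d=2.1 gives 32.9 − 9.9×2.1 = 12.11 → no gain ✓; to d=7.3 gives 64.8 − 9.9×7.3 = -7.47 → no gain ✓.
5 of the 6 constraints hold; not an equilibrium.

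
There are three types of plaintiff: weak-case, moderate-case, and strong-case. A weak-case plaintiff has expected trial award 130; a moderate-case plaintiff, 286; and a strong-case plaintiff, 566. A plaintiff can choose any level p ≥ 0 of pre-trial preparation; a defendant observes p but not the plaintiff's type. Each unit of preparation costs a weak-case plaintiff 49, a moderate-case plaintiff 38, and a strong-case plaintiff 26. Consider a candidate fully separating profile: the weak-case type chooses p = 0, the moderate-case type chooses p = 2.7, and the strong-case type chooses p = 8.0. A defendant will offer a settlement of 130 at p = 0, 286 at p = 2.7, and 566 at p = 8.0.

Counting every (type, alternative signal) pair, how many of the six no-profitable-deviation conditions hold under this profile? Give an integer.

3

Weak-case (own payoff 130): to p=2.7 gives 286 − 49×2.7 = 153.7 → profitable ✗; to p=8.0 gives 566 − 49×8.0 = 174 → profitable ✗.
Strong-case (own payoff 566 − 26×8.0 = 358): to p=0 gives 130 → no gain ✓; to p=2.7 gives 286 − 26×2.7 = 215.8 → no gain ✓.
Moderate-case (own payoff 286 − 38×2.7 = 183.4): to p=0 gives 130 → no gain ✓; to p=8.0 gives 566 − 38×8.0 = 262 → profitable ✗.
3 of the 6 constraints hold; not an equilibrium.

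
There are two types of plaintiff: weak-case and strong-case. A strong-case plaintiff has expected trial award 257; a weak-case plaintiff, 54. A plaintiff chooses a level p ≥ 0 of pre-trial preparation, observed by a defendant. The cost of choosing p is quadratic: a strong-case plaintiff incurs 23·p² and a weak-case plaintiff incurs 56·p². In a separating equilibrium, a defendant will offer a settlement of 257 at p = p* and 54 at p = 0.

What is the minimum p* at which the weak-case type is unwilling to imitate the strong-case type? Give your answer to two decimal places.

1.90

The weak-case type at p = 0 receives 54; imitating at p* yields 257 − 56·p*².
Indifference: 54 = 257 − 56·p*², so p*² = (257 − 54) / 56 = 3.625.
p* = √3.625 ≈ 1.90.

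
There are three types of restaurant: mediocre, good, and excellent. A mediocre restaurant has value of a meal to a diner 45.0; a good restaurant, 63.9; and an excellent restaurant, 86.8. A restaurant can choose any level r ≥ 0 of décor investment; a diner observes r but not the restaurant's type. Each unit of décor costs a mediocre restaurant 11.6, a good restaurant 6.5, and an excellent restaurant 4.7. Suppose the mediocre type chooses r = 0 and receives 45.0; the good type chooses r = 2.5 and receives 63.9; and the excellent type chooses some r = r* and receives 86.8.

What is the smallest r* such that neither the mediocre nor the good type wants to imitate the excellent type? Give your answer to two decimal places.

6.02

Good type (on-path payoff 63.9 − 6.5×2.5 = 47.65) won't mimic when 47.65 ≥ 86.8 − 6.5·r*, i.e. r* ≥ 6.02.
Mediocre type (on-path payoff 45.0) won't mimic when 45.0 ≥ 86.8 − 11.6·r*, i.e. r* ≥ 3.60.
Both must hold, so r* = max(3.60, 6.02) = 6.02. The good type's constraint binds.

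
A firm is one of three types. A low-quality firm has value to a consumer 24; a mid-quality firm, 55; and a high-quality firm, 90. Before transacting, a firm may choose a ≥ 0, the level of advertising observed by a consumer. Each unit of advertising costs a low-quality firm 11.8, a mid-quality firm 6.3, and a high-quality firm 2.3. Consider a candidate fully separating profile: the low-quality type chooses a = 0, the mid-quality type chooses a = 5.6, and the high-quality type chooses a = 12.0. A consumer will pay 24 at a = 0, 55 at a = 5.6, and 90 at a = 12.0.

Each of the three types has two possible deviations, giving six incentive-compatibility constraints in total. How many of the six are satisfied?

High-quality (own payoff 90 − 2.3×12.0 = 62.4): to a=0 gives 24 → no gain ✓; to a=5.6 gives 55 − 2.3×5.6 = 42.12 → no gain ✓.
Low-quality (own payoff 24): to a=5.6 gives 55 − 11.8×5.6 = -11.08 → no gain ✓; to a=12.0 gives 90 − 11.8×12.0 = -51.6 → no gain ✓.
Mid-quality (own payoff 55 − 6.3×5.6 = 19.72): to a=0 gives 24 → profitable ✗; to a=12.0 gives 90 − 6.3×12.0 = 14.4 → no gain ✓.
5 of the 6 constraints hold; not an equilibrium.

5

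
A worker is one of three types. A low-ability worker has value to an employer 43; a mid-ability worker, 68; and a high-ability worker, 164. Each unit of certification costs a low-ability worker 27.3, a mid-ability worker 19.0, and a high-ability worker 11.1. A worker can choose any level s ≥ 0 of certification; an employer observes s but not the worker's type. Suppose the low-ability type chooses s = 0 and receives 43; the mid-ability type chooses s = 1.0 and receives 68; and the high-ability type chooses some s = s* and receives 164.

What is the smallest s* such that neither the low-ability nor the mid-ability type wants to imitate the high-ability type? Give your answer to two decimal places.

6.05

Mid-ability type (on-path payoff 68 − 19.0×1.0 = 49) won't mimic when 49 ≥ 164 − 19.0·s*, i.e. s* ≥ 6.05.
Low-ability type (on-path payoff 43) won't mimic when 43 ≥ 164 − 27.3·s*, i.e. s* ≥ 4.43.
Both must hold, so s* = max(4.43, 6.05) = 6.05. The mid-ability type's constraint binds.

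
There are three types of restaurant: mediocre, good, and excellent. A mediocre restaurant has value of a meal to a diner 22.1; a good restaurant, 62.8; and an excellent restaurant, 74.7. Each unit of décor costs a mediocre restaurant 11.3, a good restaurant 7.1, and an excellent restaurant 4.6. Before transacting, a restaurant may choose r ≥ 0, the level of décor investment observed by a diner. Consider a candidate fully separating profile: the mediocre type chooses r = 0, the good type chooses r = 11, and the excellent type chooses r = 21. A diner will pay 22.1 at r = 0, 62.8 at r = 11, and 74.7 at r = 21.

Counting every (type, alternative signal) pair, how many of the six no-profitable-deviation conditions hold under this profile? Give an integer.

Mediocre (own payoff 22.1): to r=11 gives 62.8 − 11.3×11 = -61.5 → no gain ✓; to r=21 gives 74.7 − 11.3×21 = -162.6 → no gain ✓.
Excellent (own payoff 74.7 − 4.6×21 = -21.9): to r=0 gives 22.1 → profitable ✗; to r=11 gives 62.8 − 4.6×11 = 12.2 → profitable ✗.
Good (own payoff 62.8 − 7.1×11 = -15.3): to r=0 gives 22.1 → profitable ✗; to r=21 gives 74.7 − 7.1×21 = -74.4 → no gain ✓.
3 of the 6 constraints hold; not an equilibrium.

3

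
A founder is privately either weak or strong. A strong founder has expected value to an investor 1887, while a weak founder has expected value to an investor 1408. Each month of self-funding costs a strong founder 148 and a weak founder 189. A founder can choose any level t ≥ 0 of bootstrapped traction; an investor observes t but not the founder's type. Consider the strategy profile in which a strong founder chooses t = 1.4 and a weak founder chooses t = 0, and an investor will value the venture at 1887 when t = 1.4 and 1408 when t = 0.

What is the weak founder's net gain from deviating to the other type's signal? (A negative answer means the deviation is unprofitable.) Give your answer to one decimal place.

214.4

Playing t = 0 the weak founder receives 1408.
Deviating to t = 1.4 brings payment 1887 at cost 189 × 1.4 = 264.6, netting 1622.4.
Gain from deviating: 1622.4 − 1408 = 214.4.
The gain is positive, so the weak type's incentive-compatibility constraint is violated — this profile is not a separating equilibrium.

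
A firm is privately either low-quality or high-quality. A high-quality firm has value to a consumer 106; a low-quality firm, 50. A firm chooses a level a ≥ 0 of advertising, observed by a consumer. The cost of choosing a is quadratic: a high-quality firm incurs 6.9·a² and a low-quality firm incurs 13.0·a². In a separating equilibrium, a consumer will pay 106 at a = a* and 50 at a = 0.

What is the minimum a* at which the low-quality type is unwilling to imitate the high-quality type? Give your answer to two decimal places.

2.08

The low-quality type at a = 0 receives 50; imitating at a* yields 106 − 13.0·a*².
Indifference: 50 = 106 − 13.0·a*², so a*² = (106 − 50) / 13.0 ≈ 4.3077.
a* = √4.3077 ≈ 2.08.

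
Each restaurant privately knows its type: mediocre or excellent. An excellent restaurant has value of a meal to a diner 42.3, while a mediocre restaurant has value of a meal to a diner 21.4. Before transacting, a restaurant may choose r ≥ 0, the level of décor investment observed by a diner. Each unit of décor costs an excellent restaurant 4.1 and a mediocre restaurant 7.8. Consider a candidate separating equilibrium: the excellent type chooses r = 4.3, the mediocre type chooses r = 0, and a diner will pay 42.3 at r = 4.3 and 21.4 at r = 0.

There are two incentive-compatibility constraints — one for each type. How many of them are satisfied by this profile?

2

Mediocre type: stay at 0 → 21.4; mimic → 42.3 − 7.8 × 4.3 = 8.76. IC holds (21.4 ≥ 8.76).
Excellent type: signal → 42.3 − 4.1 × 4.3 = 24.67; deviate to 0 → 21.4. IC holds (24.67 ≥ 21.4).
2 of 2 constraints hold, so this is a separating equilibrium.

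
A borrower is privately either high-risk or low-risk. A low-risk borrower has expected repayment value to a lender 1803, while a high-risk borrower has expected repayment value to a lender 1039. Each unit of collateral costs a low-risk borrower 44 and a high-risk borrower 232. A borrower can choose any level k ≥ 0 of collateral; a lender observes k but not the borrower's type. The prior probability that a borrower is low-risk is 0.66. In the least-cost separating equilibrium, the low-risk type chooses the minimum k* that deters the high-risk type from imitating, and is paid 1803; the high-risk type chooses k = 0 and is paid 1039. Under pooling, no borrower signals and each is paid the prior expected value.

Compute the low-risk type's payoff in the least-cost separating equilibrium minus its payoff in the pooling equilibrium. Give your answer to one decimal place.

Least-cost separating signal: k* solves 1039 = 1803 − 232·k*, so k* = (1803 − 1039)/232 ≈ 3.2931.
Low-risk type's separating payoff: 1803 − 44 × k* = 1803 − 44 × (1803 − 1039)/232 = 1803 − 33616/232 ≈ 1658.103.
Pooling payoff: 0.66 × 1803 + 0.34 × 1039 = 1543.24.
Difference: 1658.103 − 1543.24 = 114.863, i.e. 114.9 to one decimal place.
The low-risk type prefers to separate.

114.9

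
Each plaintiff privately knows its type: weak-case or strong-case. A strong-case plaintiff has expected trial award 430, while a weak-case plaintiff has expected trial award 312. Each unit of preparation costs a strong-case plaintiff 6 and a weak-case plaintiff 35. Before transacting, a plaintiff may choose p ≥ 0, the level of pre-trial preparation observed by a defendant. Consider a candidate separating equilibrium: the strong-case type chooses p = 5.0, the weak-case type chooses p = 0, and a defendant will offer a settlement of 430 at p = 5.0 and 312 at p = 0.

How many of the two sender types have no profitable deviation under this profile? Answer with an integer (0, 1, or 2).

Strong-case type: signal → 430 − 6 × 5.0 = 400; deviate to 0 → 312. IC holds (400 ≥ 312).
Weak-case type: stay at 0 → 312; mimic → 430 − 35 × 5.0 = 255. IC holds (312 ≥ 255).
2 of 2 constraints hold, so this is a separating equilibrium.

2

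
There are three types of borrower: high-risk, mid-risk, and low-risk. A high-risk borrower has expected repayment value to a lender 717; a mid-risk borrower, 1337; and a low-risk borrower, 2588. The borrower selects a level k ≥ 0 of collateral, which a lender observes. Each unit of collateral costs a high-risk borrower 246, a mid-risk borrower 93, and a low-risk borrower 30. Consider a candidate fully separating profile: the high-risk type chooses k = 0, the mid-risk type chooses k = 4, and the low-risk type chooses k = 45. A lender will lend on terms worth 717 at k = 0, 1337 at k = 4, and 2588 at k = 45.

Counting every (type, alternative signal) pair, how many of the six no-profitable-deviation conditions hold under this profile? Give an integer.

Low-risk (own payoff 2588 − 30×45 = 1238): to k=0 gives 717 → no gain ✓; to k=4 gives 1337 − 30×4 = 1217 → no gain ✓.
High-risk (own payoff 717): to k=4 gives 1337 − 246×4 = 353 → no gain ✓; to k=45 gives 2588 − 246×45 = -8482 → no gain ✓.
Mid-risk (own payoff 1337 − 93×4 = 965): to k=0 gives 717 → no gain ✓; to k=45 gives 2588 − 93×45 = -1597 → no gain ✓.
6 of the 6 constraints hold; this profile is a separating equilibrium.

6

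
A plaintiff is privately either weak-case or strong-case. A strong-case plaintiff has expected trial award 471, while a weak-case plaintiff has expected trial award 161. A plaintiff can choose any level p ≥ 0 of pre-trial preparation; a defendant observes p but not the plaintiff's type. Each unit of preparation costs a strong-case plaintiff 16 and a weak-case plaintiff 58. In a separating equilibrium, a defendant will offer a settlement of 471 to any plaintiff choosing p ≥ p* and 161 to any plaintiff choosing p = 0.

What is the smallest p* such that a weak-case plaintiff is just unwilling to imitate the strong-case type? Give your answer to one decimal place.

5.3

A weak-case plaintiff choosing p = 0 receives 161.
Imitating at p* instead would pay 471 at cost 58·p*, netting 471 − 58·p*.
Indifference: 161 = 471 − 58·p*, so p* = (471 − 161) / 58 ≈ 5.3.
This is the weak-case type's binding incentive-compatibility constraint; any p ≥ 5.3 sustains separation on that side.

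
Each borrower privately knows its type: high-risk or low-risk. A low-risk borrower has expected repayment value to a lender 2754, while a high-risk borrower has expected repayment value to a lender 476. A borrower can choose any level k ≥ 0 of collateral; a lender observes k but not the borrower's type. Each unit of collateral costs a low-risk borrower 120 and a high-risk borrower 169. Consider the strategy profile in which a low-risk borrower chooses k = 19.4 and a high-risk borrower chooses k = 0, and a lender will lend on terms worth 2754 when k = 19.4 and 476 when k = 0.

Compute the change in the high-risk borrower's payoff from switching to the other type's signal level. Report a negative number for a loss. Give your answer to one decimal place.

-1000.6

Playing k = 0 the high-risk borrower receives 476.
Deviating to k = 19.4 brings payment 2754 at cost 169 × 19.4 = 3278.6, netting -524.6.
Gain from deviating: -524.6 − 476 = -1000.6.
The gain is negative, so the high-risk type's incentive-compatibility constraint is satisfied.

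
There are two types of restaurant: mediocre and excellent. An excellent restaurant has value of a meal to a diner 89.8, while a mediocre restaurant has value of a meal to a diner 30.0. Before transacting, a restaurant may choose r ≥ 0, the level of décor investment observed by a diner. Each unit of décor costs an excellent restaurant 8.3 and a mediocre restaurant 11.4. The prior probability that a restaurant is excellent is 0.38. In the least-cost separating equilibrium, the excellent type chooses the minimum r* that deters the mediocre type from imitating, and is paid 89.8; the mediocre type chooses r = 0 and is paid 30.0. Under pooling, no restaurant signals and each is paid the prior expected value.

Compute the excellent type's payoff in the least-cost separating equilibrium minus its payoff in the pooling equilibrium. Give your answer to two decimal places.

-6.46

Least-cost separating signal: r* solves 30.0 = 89.8 − 11.4·r*, so r* = (89.8 − 30.0)/11.4 ≈ 5.2456.
Excellent type's separating payoff: 89.8 − 8.3 × r* = 89.8 − 8.3 × (89.8 − 30.0)/11.4 = 89.8 − 496.34/11.4 ≈ 46.2614.
Pooling payoff: 0.38 × 89.8 + 0.62 × 30.0 = 52.724.
Difference: 46.2614 − 52.724 = -6.4626, i.e. -6.46 to two decimal places.
The excellent type would prefer the pooling outcome.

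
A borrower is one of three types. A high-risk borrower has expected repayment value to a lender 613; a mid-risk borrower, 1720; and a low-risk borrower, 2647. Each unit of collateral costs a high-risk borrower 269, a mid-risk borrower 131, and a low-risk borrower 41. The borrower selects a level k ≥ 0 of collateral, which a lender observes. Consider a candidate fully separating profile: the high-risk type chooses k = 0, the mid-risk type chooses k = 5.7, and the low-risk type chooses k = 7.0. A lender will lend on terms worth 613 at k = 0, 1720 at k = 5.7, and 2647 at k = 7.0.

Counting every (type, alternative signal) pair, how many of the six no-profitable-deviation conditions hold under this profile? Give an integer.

4

Low-risk (own payoff 2647 − 41×7.0 = 2360): to k=0 gives 613 → no gain ✓; to k=5.7 gives 1720 − 41×5.7 = 1486.3 → no gain ✓.
High-risk (own payoff 613): to k=5.7 gives 1720 − 269×5.7 = 186.7 → no gain ✓; to k=7.0 gives 2647 − 269×7.0 = 764 → profitable ✗.
Mid-risk (own payoff 1720 − 131×5.7 = 973.3): to k=0 gives 613 → no gain ✓; to k=7.0 gives 2647 − 131×7.0 = 1730 → profitable ✗.
4 of the 6 constraints hold; not an equilibrium.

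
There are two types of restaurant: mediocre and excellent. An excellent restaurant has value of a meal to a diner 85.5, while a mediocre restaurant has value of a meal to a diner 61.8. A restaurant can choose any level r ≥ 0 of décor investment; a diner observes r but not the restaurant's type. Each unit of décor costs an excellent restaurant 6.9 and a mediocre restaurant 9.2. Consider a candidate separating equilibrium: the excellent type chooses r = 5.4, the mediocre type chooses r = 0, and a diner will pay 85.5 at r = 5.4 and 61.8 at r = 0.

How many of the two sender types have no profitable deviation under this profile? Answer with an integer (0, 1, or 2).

Mediocre type: stay at 0 → 61.8; mimic → 85.5 − 9.2 × 5.4 = 35.82. IC holds (61.8 ≥ 35.82).
Excellent type: signal → 85.5 − 6.9 × 5.4 = 48.24; deviate to 0 → 61.8. IC fails (48.24 < 61.8).
1 of 2 constraints hold, so this profile is not an equilibrium.

1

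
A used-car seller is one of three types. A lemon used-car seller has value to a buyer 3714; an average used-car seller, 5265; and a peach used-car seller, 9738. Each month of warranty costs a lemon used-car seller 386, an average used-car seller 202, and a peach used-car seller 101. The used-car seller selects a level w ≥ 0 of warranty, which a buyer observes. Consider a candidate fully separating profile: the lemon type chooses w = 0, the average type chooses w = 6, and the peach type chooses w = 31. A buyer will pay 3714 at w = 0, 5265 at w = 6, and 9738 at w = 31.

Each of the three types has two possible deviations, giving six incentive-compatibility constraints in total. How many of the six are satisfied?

Lemon (own payoff 3714): to w=6 gives 5265 − 386×6 = 2949 → no gain ✓; to w=31 gives 9738 − 386×31 = -2228 → no gain ✓.
Average (own payoff 5265 − 202×6 = 4053): to w=0 gives 3714 → no gain ✓; to w=31 gives 9738 − 202×31 = 3476 → no gain ✓.
Peach (own payoff 9738 − 101×31 = 6607): to w=0 gives 3714 → no gain ✓; to w=6 gives 5265 − 101×6 = 4659 → no gain ✓.
6 of the 6 constraints hold; this profile is a separating equilibrium.

6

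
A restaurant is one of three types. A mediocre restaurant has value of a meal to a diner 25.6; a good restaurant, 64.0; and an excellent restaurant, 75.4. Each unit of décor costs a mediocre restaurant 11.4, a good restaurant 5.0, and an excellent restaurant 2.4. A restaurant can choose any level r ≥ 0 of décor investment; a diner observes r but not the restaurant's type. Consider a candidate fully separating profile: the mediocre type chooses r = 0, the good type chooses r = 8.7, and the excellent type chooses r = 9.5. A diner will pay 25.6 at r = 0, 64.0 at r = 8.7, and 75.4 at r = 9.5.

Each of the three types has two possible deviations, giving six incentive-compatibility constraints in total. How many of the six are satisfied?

4

Excellent (own payoff 75.4 − 2.4×9.5 = 52.6): to r=0 gives 25.6 → no gain ✓; to r=8.7 gives 64.0 − 2.4×8.7 = 43.12 → no gain ✓.
Good (own payoff 64.0 − 5.0×8.7 = 20.5): to r=0 gives 25.6 → profitable ✗; to r=9.5 gives 75.4 − 5.0×9.5 = 27.9 → profitable ✗.
Mediocre (own payoff 25.6): to r=8.7 gives 64.0 − 11.4×8.7 = -35.18 → no gain ✓; to r=9.5 gives 75.4 − 11.4×9.5 = -32.9 → no gain ✓.
4 of the 6 constraints hold; not an equilibrium.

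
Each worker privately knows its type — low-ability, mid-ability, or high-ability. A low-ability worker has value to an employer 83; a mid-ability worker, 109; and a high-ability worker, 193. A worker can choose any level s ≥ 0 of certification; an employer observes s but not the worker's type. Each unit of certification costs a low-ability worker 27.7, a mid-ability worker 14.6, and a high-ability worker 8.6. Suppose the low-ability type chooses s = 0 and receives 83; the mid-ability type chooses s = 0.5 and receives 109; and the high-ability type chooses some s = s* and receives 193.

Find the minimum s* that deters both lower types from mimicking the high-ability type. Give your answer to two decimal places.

Low-ability type (on-path payoff 83) won't mimic when 83 ≥ 193 − 27.7·s*, i.e. s* ≥ 3.97.
Mid-ability type (on-path payoff 109 − 14.6×0.5 = 101.7) won't mimic when 101.7 ≥ 193 − 14.6·s*, i.e. s* ≥ 6.25.
Both must hold, so s* = max(3.97, 6.25) = 6.25. The mid-ability type's constraint binds.

6.25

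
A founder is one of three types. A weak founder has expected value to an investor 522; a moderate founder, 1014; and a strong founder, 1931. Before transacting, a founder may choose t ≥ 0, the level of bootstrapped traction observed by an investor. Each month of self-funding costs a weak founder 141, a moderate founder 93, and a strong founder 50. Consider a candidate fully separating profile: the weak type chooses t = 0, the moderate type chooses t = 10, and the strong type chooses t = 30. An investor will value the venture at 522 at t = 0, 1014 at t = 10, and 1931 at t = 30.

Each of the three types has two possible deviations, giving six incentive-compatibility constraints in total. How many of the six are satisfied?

Moderate (own payoff 1014 − 93×10 = 84): to t=0 gives 522 → profitable ✗; to t=30 gives 1931 − 93×30 = -859 → no gain ✓.
Strong (own payoff 1931 − 50×30 = 431): to t=0 gives 522 → profitable ✗; to t=10 gives 1014 − 50×10 = 514 → profitable ✗.
Weak (own payoff 522): to t=10 gives 1014 − 141×10 = -396 → no gain ✓; to t=30 gives 1931 − 141×30 = -2299 → no gain ✓.
3 of the 6 constraints hold; not an equilibrium.

3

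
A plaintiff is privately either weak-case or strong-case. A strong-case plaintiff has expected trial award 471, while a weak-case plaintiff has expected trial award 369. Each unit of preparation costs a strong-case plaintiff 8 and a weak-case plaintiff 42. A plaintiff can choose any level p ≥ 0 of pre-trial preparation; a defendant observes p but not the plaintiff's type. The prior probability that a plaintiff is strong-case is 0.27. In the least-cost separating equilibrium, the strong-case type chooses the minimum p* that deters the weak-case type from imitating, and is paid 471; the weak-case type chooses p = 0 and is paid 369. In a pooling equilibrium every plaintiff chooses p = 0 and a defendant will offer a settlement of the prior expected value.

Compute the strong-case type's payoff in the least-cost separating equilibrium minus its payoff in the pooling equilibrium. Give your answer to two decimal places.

55.03

Least-cost separating signal: p* solves 369 = 471 − 42·p*, so p* = (471 − 369)/42 ≈ 2.4286.
Strong-case type's separating payoff: 471 − 8 × p* = 471 − 8 × (471 − 369)/42 = 471 − 816/42 ≈ 451.5714.
Pooling payoff: 0.27 × 471 + 0.73 × 369 = 396.54.
Difference: 451.5714 − 396.54 = 55.0314, i.e. 55.03 to two decimal places.
The strong-case type prefers to separate.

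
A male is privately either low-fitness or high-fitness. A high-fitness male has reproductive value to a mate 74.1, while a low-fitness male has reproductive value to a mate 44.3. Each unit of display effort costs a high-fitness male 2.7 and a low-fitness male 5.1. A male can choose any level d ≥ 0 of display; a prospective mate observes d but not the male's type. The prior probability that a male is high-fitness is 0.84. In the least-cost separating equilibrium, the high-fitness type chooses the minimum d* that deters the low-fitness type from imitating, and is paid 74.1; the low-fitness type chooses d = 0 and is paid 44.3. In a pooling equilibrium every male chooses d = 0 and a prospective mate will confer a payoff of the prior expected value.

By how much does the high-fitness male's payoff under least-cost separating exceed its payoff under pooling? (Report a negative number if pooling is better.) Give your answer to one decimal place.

Least-cost separating signal: d* solves 44.3 = 74.1 − 5.1·d*, so d* = (74.1 − 44.3)/5.1 ≈ 5.8431.
High-fitness type's separating payoff: 74.1 − 2.7 × d* = 74.1 − 2.7 × (74.1 − 44.3)/5.1 = 74.1 − 80.46/5.1 ≈ 58.324.
Pooling payoff: 0.84 × 74.1 + 0.16 × 44.3 = 69.332.
Difference: 58.324 − 69.332 = -11.008, i.e. -11.0 to one decimal place.
The high-fitness type would prefer the pooling outcome.

-11.0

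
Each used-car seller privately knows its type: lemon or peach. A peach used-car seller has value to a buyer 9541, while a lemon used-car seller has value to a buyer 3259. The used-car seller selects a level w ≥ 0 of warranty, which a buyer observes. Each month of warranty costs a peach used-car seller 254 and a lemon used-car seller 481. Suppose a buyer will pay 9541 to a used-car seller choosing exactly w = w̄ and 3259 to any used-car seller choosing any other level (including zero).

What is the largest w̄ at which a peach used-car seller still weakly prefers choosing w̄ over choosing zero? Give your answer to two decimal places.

24.73

Choosing w̄ yields the peach type 9541 − 254·w̄; choosing zero yields 3259.
The peach type is indifferent at 9541 − 254·w̄ = 3259, i.e. w̄ = (9541 − 3259) / 254 ≈ 24.73.
For any w̄ above 24.73 the peach type would rather pool at zero, so separation collapses.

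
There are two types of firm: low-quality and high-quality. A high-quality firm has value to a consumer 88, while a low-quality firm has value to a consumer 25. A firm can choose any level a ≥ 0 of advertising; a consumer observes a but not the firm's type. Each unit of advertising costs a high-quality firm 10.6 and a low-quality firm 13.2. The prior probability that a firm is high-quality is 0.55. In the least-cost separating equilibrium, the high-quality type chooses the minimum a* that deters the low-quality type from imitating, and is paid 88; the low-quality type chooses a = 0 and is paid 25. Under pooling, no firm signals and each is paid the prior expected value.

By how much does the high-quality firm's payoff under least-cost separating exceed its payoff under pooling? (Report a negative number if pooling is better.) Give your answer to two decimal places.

Least-cost separating signal: a* solves 25 = 88 − 13.2·a*, so a* = (88 − 25)/13.2 ≈ 4.7727.
High-quality type's separating payoff: 88 − 10.6 × a* = 88 − 10.6 × (88 − 25)/13.2 = 88 − 667.8/13.2 ≈ 37.4091.
Pooling payoff: 0.55 × 88 + 0.45 × 25 = 59.65.
Difference: 37.4091 − 59.65 = -22.2409, i.e. -22.24 to two decimal places.
The high-quality type would prefer the pooling outcome.

-22.24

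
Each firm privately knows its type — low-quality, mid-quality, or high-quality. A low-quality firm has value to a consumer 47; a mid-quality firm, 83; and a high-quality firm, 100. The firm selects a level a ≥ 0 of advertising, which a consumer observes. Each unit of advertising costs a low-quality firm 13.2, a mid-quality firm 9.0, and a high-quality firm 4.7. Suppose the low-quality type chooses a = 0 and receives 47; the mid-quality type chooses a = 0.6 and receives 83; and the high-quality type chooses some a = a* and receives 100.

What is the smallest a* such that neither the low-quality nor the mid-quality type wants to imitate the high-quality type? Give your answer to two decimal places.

4.02

Mid-quality type (on-path payoff 83 − 9.0×0.6 = 77.6) won't mimic when 77.6 ≥ 100 − 9.0·a*, i.e. a* ≥ 2.49.
Low-quality type (on-path payoff 47) won't mimic when 47 ≥ 100 − 13.2·a*, i.e. a* ≥ 4.02.
Both must hold, so a* = max(4.02, 2.49) = 4.02. The low-quality type's constraint binds.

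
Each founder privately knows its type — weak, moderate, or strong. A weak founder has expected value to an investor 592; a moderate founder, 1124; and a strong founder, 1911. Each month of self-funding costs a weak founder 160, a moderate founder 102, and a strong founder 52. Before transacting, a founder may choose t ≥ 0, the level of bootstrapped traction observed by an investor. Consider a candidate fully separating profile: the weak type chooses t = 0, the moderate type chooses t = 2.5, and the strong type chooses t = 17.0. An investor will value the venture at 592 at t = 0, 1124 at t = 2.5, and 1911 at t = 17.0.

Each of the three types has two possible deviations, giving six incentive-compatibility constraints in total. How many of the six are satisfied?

5

Weak (own payoff 592): to t=2.5 gives 1124 − 160×2.5 = 724 → profitable ✗; to t=17.0 gives 1911 − 160×17.0 = -809 → no gain ✓.
Strong (own payoff 1911 − 52×17.0 = 1027): to t=0 gives 592 → no gain ✓; to t=2.5 gives 1124 − 52×2.5 = 994 → no gain ✓.
Moderate (own payoff 1124 − 102×2.5 = 869): to t=0 gives 592 → no gain ✓; to t=17.0 gives 1911 − 102×17.0 = 177 → no gain ✓.
5 of the 6 constraints hold; not an equilibrium.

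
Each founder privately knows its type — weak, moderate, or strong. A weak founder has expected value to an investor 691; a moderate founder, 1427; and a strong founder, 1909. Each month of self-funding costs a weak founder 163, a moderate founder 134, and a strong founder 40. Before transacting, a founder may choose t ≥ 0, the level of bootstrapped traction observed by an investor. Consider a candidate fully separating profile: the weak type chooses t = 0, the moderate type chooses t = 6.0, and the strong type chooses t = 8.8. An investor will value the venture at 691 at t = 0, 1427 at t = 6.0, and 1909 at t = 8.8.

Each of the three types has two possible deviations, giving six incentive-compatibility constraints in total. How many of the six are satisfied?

Weak (own payoff 691): to t=6.0 gives 1427 − 163×6.0 = 449 → no gain ✓; to t=8.8 gives 1909 − 163×8.8 = 474.6 → no gain ✓.
Moderate (own payoff 1427 − 134×6.0 = 623): to t=0 gives 691 → profitable ✗; to t=8.8 gives 1909 − 134×8.8 = 729.8 → profitable ✗.
Strong (own payoff 1909 − 40×8.8 = 1557): to t=0 gives 691 → no gain ✓; to t=6.0 gives 1427 − 40×6.0 = 1187 → no gain ✓.
4 of the 6 constraints hold; not an equilibrium.

4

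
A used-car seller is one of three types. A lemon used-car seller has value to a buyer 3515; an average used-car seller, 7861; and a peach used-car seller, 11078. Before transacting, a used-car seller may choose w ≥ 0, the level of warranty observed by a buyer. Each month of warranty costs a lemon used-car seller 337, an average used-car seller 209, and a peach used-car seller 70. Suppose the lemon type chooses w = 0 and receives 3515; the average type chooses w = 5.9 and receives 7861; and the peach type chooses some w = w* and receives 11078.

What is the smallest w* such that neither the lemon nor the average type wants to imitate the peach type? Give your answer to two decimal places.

Lemon type (on-path payoff 3515) won't mimic when 3515 ≥ 11078 − 337·w*, i.e. w* ≥ 22.44.
Average type (on-path payoff 7861 − 209×5.9 = 6627.9) won't mimic when 6627.9 ≥ 11078 − 209·w*, i.e. w* ≥ 21.29.
Both must hold, so w* = max(22.44, 21.29) = 22.44. The lemon type's constraint binds.

22.44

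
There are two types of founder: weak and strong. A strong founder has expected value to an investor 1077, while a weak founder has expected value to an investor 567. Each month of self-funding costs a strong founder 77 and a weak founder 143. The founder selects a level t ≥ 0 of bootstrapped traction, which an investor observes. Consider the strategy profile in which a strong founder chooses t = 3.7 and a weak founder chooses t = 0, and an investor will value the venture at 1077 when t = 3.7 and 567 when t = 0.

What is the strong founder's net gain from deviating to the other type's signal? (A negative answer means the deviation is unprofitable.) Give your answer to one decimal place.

-225.1

Playing t = 3.7 the strong founder receives 1077 − 77 × 3.7 = 792.1.
Deviating to t = 0 yields 567 instead.
Gain from deviating: 567 − 792.1 = -225.1.
The gain is negative, so the strong type's incentive-compatibility constraint is satisfied.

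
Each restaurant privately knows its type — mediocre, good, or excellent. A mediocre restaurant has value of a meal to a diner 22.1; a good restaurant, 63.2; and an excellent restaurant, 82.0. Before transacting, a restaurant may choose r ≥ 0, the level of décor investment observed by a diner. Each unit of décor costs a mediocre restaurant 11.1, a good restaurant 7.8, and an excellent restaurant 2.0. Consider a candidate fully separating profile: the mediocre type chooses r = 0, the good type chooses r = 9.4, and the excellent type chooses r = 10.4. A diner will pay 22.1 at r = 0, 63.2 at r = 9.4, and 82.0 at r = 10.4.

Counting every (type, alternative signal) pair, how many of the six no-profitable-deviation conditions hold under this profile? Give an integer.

4

Good (own payoff 63.2 − 7.8×9.4 = -10.12): to r=0 gives 22.1 → profitable ✗; to r=10.4 gives 82.0 − 7.8×10.4 = 0.88 → profitable ✗.
Excellent (own payoff 82.0 − 2.0×10.4 = 61.2): to r=0 gives 22.1 → no gain ✓; to r=9.4 gives 63.2 − 2.0×9.4 = 44.4 → no gain ✓.
Mediocre (own payoff 22.1): to r=9.4 gives 63.2 − 11.1×9.4 = -41.14 → no gain ✓; to r=10.4 gives 82.0 − 11.1×10.4 = -33.44 → no gain ✓.
4 of the 6 constraints hold; not an equilibrium.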